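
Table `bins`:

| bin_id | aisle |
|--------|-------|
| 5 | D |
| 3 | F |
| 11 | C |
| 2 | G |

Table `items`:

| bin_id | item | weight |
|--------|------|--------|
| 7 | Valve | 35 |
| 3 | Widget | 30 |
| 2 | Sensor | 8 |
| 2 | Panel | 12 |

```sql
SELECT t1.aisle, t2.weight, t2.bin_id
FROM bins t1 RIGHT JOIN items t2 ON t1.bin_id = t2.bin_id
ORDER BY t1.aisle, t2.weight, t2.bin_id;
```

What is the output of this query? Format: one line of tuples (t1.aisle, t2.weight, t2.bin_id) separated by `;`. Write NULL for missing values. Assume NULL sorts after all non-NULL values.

(F, 30, 3); (G, 8, 2); (G, 12, 2); (NULL, 35, 7)

RIGHT JOIN keeps every row from `items`; unmatched rows get NULL for `bins`'s columns.
Matching on t1.bin_id = t2.bin_id.
Matched pairs: 3; unmatched t2 rows kept: 1.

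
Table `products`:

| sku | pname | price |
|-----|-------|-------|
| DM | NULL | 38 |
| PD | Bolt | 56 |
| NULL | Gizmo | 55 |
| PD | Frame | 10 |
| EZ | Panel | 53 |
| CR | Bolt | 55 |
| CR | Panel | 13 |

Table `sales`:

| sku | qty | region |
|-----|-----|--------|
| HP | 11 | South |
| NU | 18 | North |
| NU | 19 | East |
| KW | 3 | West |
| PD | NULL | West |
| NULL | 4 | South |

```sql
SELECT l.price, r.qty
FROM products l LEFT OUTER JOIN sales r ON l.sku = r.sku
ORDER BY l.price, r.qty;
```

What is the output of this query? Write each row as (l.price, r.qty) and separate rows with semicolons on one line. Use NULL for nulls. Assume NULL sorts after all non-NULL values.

(10, NULL); (13, NULL); (38, NULL); (53, NULL); (55, NULL); (55, NULL); (56, NULL)

LEFT JOIN keeps every row from `products`; unmatched rows get NULL for `sales`'s columns.
Matching on l.sku = r.sku. A NULL in a compared column never satisfies the condition.
- l (sku=DM) has no partner → padded with NULL.
- l (sku=PD) pairs with 1 row(s) of r.
- l (sku=NULL) has no partner → padded with NULL.
- l (sku=PD) pairs with 1 row(s) of r.
- l (sku=EZ) has no partner → padded with NULL.
- l (sku=CR) has no partner → padded with NULL.
- l (sku=CR) has no partner → padded with NULL.
After projecting and ordering:
l.price | r.qty
10 | NULL
13 | NULL
38 | NULL
53 | NULL
55 | NULL
55 | NULL
56 | NULL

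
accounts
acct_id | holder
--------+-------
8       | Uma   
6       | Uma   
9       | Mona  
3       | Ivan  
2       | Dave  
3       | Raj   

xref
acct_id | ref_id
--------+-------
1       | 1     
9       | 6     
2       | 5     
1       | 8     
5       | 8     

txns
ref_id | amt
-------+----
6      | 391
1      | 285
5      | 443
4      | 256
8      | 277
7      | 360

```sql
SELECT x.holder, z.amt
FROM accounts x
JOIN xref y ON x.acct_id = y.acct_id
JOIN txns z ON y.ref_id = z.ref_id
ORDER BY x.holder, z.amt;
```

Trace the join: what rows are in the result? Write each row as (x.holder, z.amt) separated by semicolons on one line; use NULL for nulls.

Step 1 — x INNER JOIN y on acct_id → 2 row(s).
Then INNER JOIN `txns z` on ref_id: keep only rows whose y.ref_id appears in z.

(Dave, 443); (Mona, 391)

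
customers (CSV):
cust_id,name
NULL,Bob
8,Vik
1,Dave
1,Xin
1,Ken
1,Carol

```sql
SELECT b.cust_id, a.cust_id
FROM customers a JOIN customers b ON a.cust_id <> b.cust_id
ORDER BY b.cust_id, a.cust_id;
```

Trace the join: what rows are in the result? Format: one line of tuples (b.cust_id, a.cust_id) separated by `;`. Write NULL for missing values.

(1, 8); (1, 8); (1, 8); (1, 8); (8, 1); (8, 1); (8, 1); (8, 1)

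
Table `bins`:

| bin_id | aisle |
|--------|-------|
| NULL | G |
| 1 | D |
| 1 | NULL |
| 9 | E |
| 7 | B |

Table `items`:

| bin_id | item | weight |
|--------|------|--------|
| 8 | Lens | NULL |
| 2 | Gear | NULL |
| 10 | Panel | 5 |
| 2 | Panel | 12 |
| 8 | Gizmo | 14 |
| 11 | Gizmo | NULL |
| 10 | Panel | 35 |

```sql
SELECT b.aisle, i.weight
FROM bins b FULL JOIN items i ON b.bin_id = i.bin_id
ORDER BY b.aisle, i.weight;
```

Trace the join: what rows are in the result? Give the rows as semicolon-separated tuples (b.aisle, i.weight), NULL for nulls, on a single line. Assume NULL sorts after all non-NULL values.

(B, NULL); (D, NULL); (E, NULL); (G, NULL); (NULL, 5); (NULL, 12); (NULL, 14); (NULL, 35); (NULL, NULL); (NULL, NULL); (NULL, NULL); (NULL, NULL)

FULL OUTER JOIN keeps every row from both sides; unmatched rows get NULL for the other side's columns.
Matching on b.bin_id = i.bin_id. A NULL in a compared column never satisfies the condition.
- bin_id=NULL: no i row matches, row kept with i columns NULL.
- bin_id=1: no i row matches, row kept with i columns NULL.
- bin_id=1: no i row matches, row kept with i columns NULL.
- bin_id=9: no i row matches, row kept with i columns NULL.
- bin_id=7: no i row matches, row kept with i columns NULL.
- 7 i row(s) had no b match → kept, b columns NULL.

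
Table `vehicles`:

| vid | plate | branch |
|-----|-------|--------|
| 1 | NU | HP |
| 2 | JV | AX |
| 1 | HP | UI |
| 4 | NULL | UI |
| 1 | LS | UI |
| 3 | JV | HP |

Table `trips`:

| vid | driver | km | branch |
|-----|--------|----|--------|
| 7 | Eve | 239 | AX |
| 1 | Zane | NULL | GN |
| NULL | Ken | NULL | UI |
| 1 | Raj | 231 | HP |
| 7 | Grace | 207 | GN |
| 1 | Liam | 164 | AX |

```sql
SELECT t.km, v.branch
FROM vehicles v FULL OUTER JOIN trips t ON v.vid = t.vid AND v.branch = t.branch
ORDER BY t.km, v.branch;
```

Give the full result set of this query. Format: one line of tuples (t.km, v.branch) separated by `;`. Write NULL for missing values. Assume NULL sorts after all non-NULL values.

(164, NULL); (207, NULL); (231, HP); (239, NULL); (NULL, AX); (NULL, HP); (NULL, UI); (NULL, UI); (NULL, UI); (NULL, NULL); (NULL, NULL)

FULL OUTER JOIN keeps every row from both sides; unmatched rows get NULL for the other side's columns.
Matching on v.vid = t.vid AND v.branch = t.branch. A NULL in a compared column never satisfies the condition.
Matched pairs: 1; unmatched v rows kept: 5; unmatched t rows kept: 5.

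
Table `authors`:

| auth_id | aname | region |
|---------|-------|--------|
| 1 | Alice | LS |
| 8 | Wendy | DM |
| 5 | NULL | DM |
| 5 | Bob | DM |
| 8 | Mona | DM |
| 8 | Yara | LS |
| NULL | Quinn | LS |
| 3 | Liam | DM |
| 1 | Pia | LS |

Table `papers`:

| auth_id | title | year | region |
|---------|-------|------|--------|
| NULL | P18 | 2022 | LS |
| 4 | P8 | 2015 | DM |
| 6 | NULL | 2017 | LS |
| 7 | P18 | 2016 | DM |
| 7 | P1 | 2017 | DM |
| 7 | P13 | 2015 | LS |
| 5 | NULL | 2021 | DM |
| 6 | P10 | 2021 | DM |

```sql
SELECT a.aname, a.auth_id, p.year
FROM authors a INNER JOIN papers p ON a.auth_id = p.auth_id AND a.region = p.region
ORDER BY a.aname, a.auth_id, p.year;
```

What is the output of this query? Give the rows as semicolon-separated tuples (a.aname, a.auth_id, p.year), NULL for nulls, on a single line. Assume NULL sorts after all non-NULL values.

(Bob, 5, 2021); (NULL, 5, 2021)

INNER JOIN keeps only pairs where the ON condition holds.
Matching on a.auth_id = p.auth_id AND a.region = p.region. A NULL in a compared column never satisfies the condition.
Matched pairs: 2.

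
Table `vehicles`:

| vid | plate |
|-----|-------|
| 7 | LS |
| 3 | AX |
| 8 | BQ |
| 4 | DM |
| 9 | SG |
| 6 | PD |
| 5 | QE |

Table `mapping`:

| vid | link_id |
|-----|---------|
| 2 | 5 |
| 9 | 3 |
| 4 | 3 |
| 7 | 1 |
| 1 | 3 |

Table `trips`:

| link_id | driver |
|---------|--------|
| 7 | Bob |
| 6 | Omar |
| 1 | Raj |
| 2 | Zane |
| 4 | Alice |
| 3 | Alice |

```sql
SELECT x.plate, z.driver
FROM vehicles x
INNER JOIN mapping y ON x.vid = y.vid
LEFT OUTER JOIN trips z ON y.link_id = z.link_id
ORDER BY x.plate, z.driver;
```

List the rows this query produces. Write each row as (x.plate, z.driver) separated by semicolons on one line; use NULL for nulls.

Joins associate left-to-right: vehicles INNER JOIN mapping on vid gives 3 intermediate row(s).
Then LEFT JOIN `trips z` on link_id: each of those 3 rows is kept; rows whose y.link_id has no match in z get NULL for z's columns.

(DM, Alice); (LS, Raj); (SG, Alice)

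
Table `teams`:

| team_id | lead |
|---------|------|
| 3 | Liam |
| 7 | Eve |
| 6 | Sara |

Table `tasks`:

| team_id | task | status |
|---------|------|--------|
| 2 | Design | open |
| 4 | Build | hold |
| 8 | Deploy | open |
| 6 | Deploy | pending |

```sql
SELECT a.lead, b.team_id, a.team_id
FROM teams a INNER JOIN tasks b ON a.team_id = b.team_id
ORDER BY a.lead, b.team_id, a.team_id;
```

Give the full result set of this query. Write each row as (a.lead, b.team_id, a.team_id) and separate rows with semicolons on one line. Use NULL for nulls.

(Sara, 6, 6)

INNER JOIN keeps only pairs where the ON condition holds.
Matching on a.team_id = b.team_id.
Matched pairs: 1.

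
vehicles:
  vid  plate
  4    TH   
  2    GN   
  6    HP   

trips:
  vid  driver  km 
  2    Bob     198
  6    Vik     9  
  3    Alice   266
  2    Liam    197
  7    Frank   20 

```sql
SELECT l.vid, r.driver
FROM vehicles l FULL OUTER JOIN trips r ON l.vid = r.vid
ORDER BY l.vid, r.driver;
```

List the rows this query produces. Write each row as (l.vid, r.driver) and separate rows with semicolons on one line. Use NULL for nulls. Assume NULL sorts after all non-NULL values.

FULL OUTER JOIN keeps every row from both sides; unmatched rows get NULL for the other side's columns.
Matching on l.vid = r.vid.
- vid=4: no r row matches, row kept with r columns NULL.
- vid=2: 2 matching r row(s), so 2 row(s) emitted.
- vid=6: 1 matching r row(s), so 1 row(s) emitted.
- plus 2 unmatched r row(s), each kept with NULL l columns.
After projecting and ordering:
l.vid | r.driver
2 | Bob
2 | Liam
4 | NULL
6 | Vik
NULL | Alice
NULL | Frank

(2, Bob); (2, Liam); (4, NULL); (6, Vik); (NULL, Alice); (NULL, Frank)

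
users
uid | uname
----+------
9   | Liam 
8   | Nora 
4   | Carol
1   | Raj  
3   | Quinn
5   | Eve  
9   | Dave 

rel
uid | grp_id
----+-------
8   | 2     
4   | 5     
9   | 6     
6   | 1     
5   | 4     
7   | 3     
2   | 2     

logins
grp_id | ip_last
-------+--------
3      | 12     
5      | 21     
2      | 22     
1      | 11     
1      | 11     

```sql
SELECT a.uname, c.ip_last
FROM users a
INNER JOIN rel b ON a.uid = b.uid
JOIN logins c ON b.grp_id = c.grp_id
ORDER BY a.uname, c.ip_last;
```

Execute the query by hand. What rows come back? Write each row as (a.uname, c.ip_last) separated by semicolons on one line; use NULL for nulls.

Evaluate left to right. First `users a INNER JOIN rel b` on uid: 5 row(s).
Then INNER JOIN `logins c` on grp_id: keep only rows whose b.grp_id appears in c.

(Carol, 21); (Nora, 22)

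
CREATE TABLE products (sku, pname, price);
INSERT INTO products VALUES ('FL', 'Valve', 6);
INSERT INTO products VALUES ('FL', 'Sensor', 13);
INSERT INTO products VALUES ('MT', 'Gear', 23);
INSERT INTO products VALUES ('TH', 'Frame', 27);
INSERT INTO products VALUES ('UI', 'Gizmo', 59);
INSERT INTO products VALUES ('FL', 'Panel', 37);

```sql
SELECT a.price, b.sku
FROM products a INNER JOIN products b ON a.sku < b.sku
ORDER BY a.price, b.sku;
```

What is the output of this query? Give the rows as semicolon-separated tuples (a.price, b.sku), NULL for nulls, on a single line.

(6, MT); (6, TH); (6, UI); (13, MT); (13, TH); (13, UI); (23, TH); (23, UI); (27, UI); (37, MT); (37, TH); (37, UI)

INNER JOIN keeps only pairs where the ON condition holds.
Matching on a.sku < b.sku.
- a[0] sku=FL → 3 match(es) in b → 3 row(s).
- a[1] sku=FL → 3 match(es) in b → 3 row(s).
- a[2] sku=MT → 2 match(es) in b → 2 row(s).
- a[3] sku=TH → 1 match(es) in b → 1 row(s).
- a[4] sku=UI → no match; dropped.
- a[5] sku=FL → 3 match(es) in b → 3 row(s).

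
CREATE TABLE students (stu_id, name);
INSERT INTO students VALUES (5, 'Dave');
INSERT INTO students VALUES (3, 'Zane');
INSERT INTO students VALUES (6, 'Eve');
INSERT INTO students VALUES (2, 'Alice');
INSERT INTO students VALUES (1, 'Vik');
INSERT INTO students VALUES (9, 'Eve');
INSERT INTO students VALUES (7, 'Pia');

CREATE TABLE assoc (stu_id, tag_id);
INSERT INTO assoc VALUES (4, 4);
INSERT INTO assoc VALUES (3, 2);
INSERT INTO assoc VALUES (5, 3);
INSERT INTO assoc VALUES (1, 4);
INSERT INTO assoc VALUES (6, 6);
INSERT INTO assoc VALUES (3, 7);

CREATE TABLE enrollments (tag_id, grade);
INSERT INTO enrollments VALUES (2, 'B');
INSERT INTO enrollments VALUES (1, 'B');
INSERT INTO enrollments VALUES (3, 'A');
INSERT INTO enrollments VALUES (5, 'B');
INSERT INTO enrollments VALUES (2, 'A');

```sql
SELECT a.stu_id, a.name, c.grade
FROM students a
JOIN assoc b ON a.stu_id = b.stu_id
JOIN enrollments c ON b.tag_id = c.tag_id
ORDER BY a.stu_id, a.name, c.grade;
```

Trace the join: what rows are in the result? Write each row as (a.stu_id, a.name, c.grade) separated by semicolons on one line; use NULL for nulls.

Evaluate left to right. First `students a INNER JOIN assoc b` on stu_id: 5 row(s).
Then INNER JOIN `enrollments c` on tag_id: keep only rows whose b.tag_id appears in c.

(3, Zane, A); (3, Zane, B); (5, Dave, A)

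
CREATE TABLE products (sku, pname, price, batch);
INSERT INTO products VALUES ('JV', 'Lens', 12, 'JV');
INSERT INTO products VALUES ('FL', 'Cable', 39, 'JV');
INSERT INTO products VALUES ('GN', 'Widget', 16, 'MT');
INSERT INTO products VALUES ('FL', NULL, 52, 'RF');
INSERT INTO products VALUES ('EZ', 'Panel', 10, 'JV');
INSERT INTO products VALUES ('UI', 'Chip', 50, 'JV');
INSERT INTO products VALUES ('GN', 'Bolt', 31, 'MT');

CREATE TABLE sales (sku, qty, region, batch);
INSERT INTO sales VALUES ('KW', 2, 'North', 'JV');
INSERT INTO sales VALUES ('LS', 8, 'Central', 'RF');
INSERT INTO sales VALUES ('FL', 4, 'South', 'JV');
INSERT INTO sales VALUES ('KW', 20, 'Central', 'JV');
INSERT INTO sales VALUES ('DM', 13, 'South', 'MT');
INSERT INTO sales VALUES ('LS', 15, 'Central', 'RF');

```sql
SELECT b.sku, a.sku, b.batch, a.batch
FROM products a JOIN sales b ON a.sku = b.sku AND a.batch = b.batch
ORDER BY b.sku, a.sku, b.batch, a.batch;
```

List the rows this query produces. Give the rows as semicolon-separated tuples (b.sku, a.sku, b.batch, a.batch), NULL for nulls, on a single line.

INNER JOIN keeps only pairs where the ON condition holds.
Matching on a.sku = b.sku AND a.batch = b.batch.
Matched pairs: 1.

(FL, FL, JV, JV)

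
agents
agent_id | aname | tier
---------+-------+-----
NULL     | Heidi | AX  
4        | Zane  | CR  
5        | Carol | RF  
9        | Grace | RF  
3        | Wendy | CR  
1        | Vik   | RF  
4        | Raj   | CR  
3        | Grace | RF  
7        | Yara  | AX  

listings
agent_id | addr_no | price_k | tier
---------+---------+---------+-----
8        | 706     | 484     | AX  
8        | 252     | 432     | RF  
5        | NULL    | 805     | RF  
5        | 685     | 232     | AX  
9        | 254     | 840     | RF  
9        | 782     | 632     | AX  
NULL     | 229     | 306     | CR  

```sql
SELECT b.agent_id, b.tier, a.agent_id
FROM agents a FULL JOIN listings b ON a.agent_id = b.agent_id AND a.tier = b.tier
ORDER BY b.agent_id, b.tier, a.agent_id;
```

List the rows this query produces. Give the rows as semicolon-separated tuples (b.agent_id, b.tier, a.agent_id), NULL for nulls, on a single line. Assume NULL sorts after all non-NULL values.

(5, AX, NULL); (5, RF, 5); (8, AX, NULL); (8, RF, NULL); (9, AX, NULL); (9, RF, 9); (NULL, CR, NULL); (NULL, NULL, 1); (NULL, NULL, 3); (NULL, NULL, 3); (NULL, NULL, 4); (NULL, NULL, 4); (NULL, NULL, 7); (NULL, NULL, NULL)

FULL OUTER JOIN keeps every row from both sides; unmatched rows get NULL for the other side's columns.
Matching on a.agent_id = b.agent_id AND a.tier = b.tier. A NULL in a compared column never satisfies the condition.
Matched pairs: 2; unmatched a rows kept: 7; unmatched b rows kept: 5.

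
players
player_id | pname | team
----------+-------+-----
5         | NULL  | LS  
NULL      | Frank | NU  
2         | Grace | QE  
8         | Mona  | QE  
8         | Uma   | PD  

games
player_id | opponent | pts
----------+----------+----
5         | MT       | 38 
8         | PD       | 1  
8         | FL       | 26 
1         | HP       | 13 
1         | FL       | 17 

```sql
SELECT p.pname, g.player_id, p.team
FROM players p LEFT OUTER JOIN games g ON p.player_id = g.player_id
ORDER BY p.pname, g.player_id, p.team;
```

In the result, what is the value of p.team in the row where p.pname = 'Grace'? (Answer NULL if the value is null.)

QE

LEFT JOIN keeps every row from `players`; unmatched rows get NULL for `games`'s columns.
Matching on p.player_id = g.player_id. A NULL in a compared column never satisfies the condition.
Matched pairs: 5; unmatched p rows kept: 2.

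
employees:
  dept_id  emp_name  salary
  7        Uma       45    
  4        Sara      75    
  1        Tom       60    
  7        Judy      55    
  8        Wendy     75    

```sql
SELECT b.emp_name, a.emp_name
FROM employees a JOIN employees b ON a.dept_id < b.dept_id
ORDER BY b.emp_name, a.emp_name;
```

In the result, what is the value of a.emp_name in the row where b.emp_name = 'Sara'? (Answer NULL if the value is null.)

INNER JOIN keeps only pairs where the ON condition holds.
Matching on a.dept_id < b.dept_id.
Matched pairs: 9.

Tom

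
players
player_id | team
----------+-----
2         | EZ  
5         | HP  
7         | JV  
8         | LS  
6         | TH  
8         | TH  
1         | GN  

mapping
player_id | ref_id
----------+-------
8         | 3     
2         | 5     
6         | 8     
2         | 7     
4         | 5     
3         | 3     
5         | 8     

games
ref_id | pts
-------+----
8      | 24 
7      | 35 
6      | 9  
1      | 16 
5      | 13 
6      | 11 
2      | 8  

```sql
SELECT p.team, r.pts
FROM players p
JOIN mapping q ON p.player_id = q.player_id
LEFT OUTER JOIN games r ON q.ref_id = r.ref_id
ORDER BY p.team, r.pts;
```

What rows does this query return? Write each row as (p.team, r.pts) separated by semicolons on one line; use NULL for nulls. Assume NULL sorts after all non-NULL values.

Joins associate left-to-right: players INNER JOIN mapping on player_id gives 6 intermediate row(s).
Then LEFT JOIN `games r` on ref_id: each of those 6 rows is kept; rows whose q.ref_id has no match in r get NULL for r's columns.

(EZ, 13); (EZ, 35); (HP, 24); (LS, NULL); (TH, 24); (TH, NULL)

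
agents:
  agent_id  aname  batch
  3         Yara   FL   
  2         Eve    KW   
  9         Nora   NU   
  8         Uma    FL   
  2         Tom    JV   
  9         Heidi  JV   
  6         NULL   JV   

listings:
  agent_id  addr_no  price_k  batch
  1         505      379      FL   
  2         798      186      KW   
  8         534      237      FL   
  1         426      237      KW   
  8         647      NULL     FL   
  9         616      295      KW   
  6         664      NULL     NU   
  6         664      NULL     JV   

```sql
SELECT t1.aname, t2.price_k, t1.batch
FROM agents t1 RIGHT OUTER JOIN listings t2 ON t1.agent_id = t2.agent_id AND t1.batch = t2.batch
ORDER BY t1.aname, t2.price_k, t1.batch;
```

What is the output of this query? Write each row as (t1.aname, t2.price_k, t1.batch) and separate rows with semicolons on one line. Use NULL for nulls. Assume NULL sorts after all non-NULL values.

RIGHT JOIN keeps every row from `listings`; unmatched rows get NULL for `agents`'s columns.
Matching on t1.agent_id = t2.agent_id AND t1.batch = t2.batch.
Matched pairs: 4; unmatched t2 rows kept: 4.

(Eve, 186, KW); (Uma, 237, FL); (Uma, NULL, FL); (NULL, 237, NULL); (NULL, 295, NULL); (NULL, 379, NULL); (NULL, NULL, JV); (NULL, NULL, NULL)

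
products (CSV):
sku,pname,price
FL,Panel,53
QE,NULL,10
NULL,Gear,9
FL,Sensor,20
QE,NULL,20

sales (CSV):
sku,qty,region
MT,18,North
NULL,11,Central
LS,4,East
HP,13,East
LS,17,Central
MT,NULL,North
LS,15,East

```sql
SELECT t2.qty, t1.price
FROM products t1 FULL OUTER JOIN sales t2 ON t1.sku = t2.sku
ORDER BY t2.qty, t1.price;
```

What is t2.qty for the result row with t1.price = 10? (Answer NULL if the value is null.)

FULL OUTER JOIN keeps every row from both sides; unmatched rows get NULL for the other side's columns.
Matching on t1.sku = t2.sku. A NULL in a compared column never satisfies the condition.
- sku=FL: no t2 row matches, row kept with t2 columns NULL.
- sku=QE: no t2 row matches, row kept with t2 columns NULL.
- sku=NULL: no t2 row matches, row kept with t2 columns NULL.
- sku=FL: no t2 row matches, row kept with t2 columns NULL.
- sku=QE: no t2 row matches, row kept with t2 columns NULL.
- plus 7 unmatched t2 row(s), each kept with NULL t1 columns.

NULL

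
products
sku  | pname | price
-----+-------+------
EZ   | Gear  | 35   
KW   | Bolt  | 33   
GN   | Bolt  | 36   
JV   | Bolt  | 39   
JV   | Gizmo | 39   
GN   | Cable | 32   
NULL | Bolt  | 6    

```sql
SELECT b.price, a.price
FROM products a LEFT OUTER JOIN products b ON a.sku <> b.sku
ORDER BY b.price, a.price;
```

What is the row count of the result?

27

LEFT JOIN keeps every row from `products a`; unmatched rows get NULL for `products b`'s columns.
Matching on a.sku <> b.sku. A NULL in a compared column never satisfies the condition.
- a (sku=EZ) pairs with 5 row(s) of b.
- a (sku=KW) pairs with 5 row(s) of b.
- a (sku=GN) pairs with 4 row(s) of b.
- a (sku=JV) pairs with 4 row(s) of b.
- a (sku=JV) pairs with 4 row(s) of b.
- a (sku=GN) pairs with 4 row(s) of b.
- a (sku=NULL) has no partner → padded with NULL.
Total: 26 matched + 1 padded = 27 rows.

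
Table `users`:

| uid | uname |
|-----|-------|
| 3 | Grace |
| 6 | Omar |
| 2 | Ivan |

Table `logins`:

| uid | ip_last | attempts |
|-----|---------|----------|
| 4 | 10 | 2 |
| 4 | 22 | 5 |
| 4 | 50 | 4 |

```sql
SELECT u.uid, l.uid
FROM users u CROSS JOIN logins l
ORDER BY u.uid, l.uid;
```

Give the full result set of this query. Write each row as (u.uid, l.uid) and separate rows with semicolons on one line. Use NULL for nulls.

(2, 4); (2, 4); (2, 4); (3, 4); (3, 4); (3, 4); (6, 4); (6, 4); (6, 4)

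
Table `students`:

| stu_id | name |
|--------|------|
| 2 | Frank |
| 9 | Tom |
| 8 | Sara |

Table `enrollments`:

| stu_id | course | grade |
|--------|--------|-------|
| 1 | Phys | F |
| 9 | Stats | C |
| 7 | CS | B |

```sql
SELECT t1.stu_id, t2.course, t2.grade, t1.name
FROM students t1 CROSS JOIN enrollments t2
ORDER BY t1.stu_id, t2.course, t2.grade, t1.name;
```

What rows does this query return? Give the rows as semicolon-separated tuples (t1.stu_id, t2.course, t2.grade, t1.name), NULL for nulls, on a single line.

CROSS JOIN pairs every row of `students` with every row of `enrollments`: 3 × 3 = 9 rows.

(2, CS, B, Frank); (2, Phys, F, Frank); (2, Stats, C, Frank); (8, CS, B, Sara); (8, Phys, F, Sara); (8, Stats, C, Sara); (9, CS, B, Tom); (9, Phys, F, Tom); (9, Stats, C, Tom)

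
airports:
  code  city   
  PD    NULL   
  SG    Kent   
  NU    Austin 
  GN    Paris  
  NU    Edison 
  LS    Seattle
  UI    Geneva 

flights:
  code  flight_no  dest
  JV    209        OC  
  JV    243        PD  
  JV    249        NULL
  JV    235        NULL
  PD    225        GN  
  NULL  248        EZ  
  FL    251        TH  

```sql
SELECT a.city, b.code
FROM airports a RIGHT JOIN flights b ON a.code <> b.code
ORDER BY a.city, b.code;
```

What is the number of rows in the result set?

42

RIGHT JOIN keeps every row from `flights`; unmatched rows get NULL for `airports`'s columns.
Matching on a.code <> b.code. A NULL in a compared column never satisfies the condition.
Matched pairs: 41; unmatched b rows kept: 1.
Total: 41 matched + 1 padded = 42 rows.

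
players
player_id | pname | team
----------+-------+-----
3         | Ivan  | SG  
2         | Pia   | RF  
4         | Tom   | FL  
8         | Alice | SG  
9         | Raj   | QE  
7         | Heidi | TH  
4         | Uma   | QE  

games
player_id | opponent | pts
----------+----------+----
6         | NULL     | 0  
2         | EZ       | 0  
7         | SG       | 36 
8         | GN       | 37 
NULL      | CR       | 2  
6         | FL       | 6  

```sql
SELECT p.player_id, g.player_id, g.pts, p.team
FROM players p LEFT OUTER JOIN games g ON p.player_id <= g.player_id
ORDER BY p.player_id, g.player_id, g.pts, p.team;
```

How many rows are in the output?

LEFT JOIN keeps every row from `players`; unmatched rows get NULL for `games`'s columns.
Matching on p.player_id <= g.player_id. A NULL in a compared column never satisfies the condition.
- p row (player_id=3): matches 4 g row(s) → 4 output row(s).
- p row (player_id=2): matches 5 g row(s) → 5 output row(s).
- p row (player_id=4): matches 4 g row(s) → 4 output row(s).
- p row (player_id=8): matches 1 g row(s) → 1 output row(s).
- p row (player_id=9): no match → kept, g columns NULL.
- p row (player_id=7): matches 2 g row(s) → 2 output row(s).
- p row (player_id=4): matches 4 g row(s) → 4 output row(s).
Total: 20 matched + 1 padded = 21 rows.

21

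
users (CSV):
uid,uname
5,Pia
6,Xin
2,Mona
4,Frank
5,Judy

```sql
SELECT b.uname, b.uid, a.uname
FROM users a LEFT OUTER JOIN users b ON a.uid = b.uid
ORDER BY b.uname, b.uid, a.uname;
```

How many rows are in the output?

7

LEFT JOIN keeps every row from `users a`; unmatched rows get NULL for `users b`'s columns.
Matching on a.uid = b.uid.
- a row (uid=5): matches 2 b row(s) → 2 output row(s).
- a row (uid=6): matches 1 b row(s) → 1 output row(s).
- a row (uid=2): matches 1 b row(s) → 1 output row(s).
- a row (uid=4): matches 1 b row(s) → 1 output row(s).
- a row (uid=5): matches 2 b row(s) → 2 output row(s).
Total: 7 rows.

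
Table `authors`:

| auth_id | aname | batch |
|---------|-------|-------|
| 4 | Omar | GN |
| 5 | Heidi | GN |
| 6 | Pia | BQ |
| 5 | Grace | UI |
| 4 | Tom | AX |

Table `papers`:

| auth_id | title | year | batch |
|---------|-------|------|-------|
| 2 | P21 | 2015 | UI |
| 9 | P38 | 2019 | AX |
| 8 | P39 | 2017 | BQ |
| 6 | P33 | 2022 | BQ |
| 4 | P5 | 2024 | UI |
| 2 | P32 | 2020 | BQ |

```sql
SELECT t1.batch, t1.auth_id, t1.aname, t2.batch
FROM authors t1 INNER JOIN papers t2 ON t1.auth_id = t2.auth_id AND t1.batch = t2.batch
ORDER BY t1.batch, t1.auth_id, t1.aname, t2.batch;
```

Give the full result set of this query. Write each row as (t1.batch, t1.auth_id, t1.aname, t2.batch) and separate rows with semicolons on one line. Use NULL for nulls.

INNER JOIN keeps only pairs where the ON condition holds.
Matching on t1.auth_id = t2.auth_id AND t1.batch = t2.batch.
- t1 (auth_id=4, batch=GN) has no partner → excluded.
- t1 (auth_id=5, batch=GN) has no partner → excluded.
- t1 (auth_id=6, batch=BQ) pairs with 1 row(s) of t2.
- t1 (auth_id=5, batch=UI) has no partner → excluded.
- t1 (auth_id=4, batch=AX) has no partner → excluded.
After projecting and ordering:
t1.batch | t1.auth_id | t1.aname | t2.batch
BQ | 6 | Pia | BQ

(BQ, 6, Pia, BQ)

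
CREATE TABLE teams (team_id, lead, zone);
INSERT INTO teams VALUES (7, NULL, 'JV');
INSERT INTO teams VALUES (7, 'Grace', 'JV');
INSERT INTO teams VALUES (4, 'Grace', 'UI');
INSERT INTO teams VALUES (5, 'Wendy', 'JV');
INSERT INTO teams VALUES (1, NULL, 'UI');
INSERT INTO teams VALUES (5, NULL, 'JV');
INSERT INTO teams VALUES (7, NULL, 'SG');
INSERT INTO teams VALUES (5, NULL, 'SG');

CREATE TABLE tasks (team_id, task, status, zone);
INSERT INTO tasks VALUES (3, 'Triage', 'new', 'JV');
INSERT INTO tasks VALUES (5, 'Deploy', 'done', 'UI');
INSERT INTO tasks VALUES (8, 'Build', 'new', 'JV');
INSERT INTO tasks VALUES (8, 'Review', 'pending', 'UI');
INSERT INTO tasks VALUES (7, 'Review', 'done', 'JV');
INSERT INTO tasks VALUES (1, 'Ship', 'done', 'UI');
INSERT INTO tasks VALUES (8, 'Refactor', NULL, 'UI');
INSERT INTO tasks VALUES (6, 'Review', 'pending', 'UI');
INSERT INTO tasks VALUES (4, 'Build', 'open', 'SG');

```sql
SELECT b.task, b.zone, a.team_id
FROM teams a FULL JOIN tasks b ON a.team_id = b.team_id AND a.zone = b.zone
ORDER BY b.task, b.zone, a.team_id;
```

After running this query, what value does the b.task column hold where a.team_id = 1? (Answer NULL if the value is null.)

FULL OUTER JOIN keeps every row from both sides; unmatched rows get NULL for the other side's columns.
Matching on a.team_id = b.team_id AND a.zone = b.zone.
- a row (team_id=7, zone=JV): matches 1 b row(s) → 1 output row(s).
- a row (team_id=7, zone=JV): matches 1 b row(s) → 1 output row(s).
- a row (team_id=4, zone=UI): no match → kept, b columns NULL.
- a row (team_id=5, zone=JV): no match → kept, b columns NULL.
- a row (team_id=1, zone=UI): matches 1 b row(s) → 1 output row(s).
- a row (team_id=5, zone=JV): no match → kept, b columns NULL.
- a row (team_id=7, zone=SG): no match → kept, b columns NULL.
- a row (team_id=5, zone=SG): no match → kept, b columns NULL.
- 7 b row(s) had no a match → kept, a columns NULL.

Ship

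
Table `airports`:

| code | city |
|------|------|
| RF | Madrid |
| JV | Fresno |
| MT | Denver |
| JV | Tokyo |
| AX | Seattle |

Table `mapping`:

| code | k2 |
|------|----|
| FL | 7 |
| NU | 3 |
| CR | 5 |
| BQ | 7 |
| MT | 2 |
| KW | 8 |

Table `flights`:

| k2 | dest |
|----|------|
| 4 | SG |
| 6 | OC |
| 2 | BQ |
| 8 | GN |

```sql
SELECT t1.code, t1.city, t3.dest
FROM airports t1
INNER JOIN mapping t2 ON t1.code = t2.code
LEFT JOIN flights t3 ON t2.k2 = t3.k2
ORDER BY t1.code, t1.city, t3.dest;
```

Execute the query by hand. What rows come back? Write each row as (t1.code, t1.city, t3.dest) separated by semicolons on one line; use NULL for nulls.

Evaluate left to right. First `airports t1 INNER JOIN mapping t2` on code: 1 row(s).
Then LEFT JOIN `flights t3` on k2: each of those 1 rows is kept; rows whose t2.k2 has no match in t3 get NULL for t3's columns.

(MT, Denver, BQ)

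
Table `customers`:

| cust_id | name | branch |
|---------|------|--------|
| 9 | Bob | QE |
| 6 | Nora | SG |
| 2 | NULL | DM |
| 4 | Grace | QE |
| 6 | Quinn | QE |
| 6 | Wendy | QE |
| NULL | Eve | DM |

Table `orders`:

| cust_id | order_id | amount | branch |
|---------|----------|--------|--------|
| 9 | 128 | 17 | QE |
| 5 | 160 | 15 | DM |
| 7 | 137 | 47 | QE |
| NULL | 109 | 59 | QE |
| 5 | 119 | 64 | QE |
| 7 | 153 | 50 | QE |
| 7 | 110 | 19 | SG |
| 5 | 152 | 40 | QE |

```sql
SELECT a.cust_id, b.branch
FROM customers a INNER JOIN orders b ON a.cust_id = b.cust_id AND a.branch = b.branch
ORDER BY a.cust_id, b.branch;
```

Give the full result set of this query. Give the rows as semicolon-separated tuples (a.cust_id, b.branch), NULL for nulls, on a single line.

(9, QE)

INNER JOIN keeps only pairs where the ON condition holds.
Matching on a.cust_id = b.cust_id AND a.branch = b.branch. A NULL in a compared column never satisfies the condition.
- a row (cust_id=9, branch=QE): matches 1 b row(s) → 1 output row(s).
- a row (cust_id=6, branch=SG): no match → dropped.
- a row (cust_id=2, branch=DM): no match → dropped.
- a row (cust_id=4, branch=QE): no match → dropped.
- a row (cust_id=6, branch=QE): no match → dropped.
- a row (cust_id=6, branch=QE): no match → dropped.
- a row (cust_id=NULL, branch=DM): no match → dropped.
After projecting and ordering:
a.cust_id | b.branch
9 | QE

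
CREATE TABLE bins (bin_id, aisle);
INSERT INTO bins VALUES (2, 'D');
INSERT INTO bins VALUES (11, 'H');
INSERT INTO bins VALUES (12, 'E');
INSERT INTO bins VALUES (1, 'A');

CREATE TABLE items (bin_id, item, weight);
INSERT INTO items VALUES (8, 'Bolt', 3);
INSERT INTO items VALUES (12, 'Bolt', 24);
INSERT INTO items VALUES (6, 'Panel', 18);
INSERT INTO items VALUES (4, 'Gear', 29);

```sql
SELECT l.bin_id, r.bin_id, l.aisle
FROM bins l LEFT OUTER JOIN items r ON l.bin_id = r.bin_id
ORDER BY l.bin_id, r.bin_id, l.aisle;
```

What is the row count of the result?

LEFT JOIN keeps every row from `bins`; unmatched rows get NULL for `items`'s columns.
Matching on l.bin_id = r.bin_id.
Matched pairs: 1; unmatched l rows kept: 3.
Total: 1 matched + 3 padded = 4 rows.

4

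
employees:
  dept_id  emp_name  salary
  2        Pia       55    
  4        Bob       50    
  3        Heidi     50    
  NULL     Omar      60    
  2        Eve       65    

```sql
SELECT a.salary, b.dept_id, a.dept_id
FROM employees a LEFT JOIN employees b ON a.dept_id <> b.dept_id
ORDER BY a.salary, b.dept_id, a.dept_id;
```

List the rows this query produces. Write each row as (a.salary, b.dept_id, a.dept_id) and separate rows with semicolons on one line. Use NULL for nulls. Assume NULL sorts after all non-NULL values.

(50, 2, 3); (50, 2, 3); (50, 2, 4); (50, 2, 4); (50, 3, 4); (50, 4, 3); (55, 3, 2); (55, 4, 2); (60, NULL, NULL); (65, 3, 2); (65, 4, 2)

LEFT JOIN keeps every row from `employees a`; unmatched rows get NULL for `employees b`'s columns.
Matching on a.dept_id <> b.dept_id. A NULL in a compared column never satisfies the condition.
Matched pairs: 10; unmatched a rows kept: 1.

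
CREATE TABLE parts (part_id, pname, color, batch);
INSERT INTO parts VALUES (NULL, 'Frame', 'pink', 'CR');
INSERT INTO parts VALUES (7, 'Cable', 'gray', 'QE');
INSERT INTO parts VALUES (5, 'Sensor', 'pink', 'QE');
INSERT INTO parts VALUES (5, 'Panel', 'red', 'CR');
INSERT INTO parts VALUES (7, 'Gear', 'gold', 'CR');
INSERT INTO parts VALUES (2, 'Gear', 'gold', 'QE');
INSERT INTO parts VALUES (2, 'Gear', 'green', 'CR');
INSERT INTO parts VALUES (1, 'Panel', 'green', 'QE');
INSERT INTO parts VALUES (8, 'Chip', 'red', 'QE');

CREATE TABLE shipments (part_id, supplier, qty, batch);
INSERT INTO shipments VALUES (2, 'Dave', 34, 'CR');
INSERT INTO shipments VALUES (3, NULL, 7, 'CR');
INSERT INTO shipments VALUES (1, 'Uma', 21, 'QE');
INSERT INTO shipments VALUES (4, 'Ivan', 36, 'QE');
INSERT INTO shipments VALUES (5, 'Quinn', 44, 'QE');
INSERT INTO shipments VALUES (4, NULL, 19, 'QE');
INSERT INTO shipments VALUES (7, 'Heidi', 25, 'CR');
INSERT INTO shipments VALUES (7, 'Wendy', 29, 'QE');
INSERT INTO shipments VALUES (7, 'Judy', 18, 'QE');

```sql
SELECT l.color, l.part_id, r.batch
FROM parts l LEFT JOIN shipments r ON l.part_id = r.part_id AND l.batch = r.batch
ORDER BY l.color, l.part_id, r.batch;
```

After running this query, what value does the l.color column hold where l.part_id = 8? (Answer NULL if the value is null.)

red

LEFT JOIN keeps every row from `parts`; unmatched rows get NULL for `shipments`'s columns.
Matching on l.part_id = r.part_id AND l.batch = r.batch. A NULL in a compared column never satisfies the condition.
- part_id=NULL, batch=CR: no r row matches, row kept with r columns NULL.
- part_id=7, batch=QE: 2 matching r row(s), so 2 row(s) emitted.
- part_id=5, batch=QE: 1 matching r row(s), so 1 row(s) emitted.
- part_id=5, batch=CR: no r row matches, row kept with r columns NULL.
- part_id=7, batch=CR: 1 matching r row(s), so 1 row(s) emitted.
- part_id=2, batch=QE: no r row matches, row kept with r columns NULL.
- part_id=2, batch=CR: 1 matching r row(s), so 1 row(s) emitted.
- part_id=1, batch=QE: 1 matching r row(s), so 1 row(s) emitted.
- part_id=8, batch=QE: no r row matches, row kept with r columns NULL.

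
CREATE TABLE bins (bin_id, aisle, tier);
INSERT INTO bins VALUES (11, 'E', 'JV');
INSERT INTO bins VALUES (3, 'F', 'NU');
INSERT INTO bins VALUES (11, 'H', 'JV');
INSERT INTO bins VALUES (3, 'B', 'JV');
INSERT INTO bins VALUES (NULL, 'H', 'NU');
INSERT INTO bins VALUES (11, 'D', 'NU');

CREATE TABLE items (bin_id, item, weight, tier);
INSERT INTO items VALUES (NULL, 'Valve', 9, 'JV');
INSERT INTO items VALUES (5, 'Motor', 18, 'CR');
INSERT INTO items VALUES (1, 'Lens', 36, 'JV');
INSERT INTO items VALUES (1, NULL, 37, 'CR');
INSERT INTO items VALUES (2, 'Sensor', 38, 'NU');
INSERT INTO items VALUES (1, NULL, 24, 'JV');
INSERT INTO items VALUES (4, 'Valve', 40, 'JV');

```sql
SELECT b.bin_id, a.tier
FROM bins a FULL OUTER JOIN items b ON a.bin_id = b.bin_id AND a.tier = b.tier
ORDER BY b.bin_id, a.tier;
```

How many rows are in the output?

FULL OUTER JOIN keeps every row from both sides; unmatched rows get NULL for the other side's columns.
Matching on a.bin_id = b.bin_id AND a.tier = b.tier. A NULL in a compared column never satisfies the condition.
- a[0] bin_id=11, tier=JV → no match; kept with NULLs on the b side.
- a[1] bin_id=3, tier=NU → no match; kept with NULLs on the b side.
- a[2] bin_id=11, tier=JV → no match; kept with NULLs on the b side.
- a[3] bin_id=3, tier=JV → no match; kept with NULLs on the b side.
- a[4] bin_id=NULL, tier=NU → no match; kept with NULLs on the b side.
- a[5] bin_id=11, tier=NU → no match; kept with NULLs on the b side.
- 7 row(s) from b found no a partner → padded with NULL.
Total: 0 matched + 13 padded = 13 rows.

13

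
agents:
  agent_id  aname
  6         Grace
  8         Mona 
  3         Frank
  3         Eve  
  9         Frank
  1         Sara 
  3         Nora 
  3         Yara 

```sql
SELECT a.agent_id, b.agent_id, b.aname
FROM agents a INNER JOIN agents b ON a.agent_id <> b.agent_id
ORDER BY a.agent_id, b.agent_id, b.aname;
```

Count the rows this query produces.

INNER JOIN keeps only pairs where the ON condition holds.
Matching on a.agent_id <> b.agent_id.
- agent_id=6: 7 matching b row(s), so 7 row(s) emitted.
- agent_id=8: 7 matching b row(s), so 7 row(s) emitted.
- agent_id=3: 4 matching b row(s), so 4 row(s) emitted.
- agent_id=3: 4 matching b row(s), so 4 row(s) emitted.
- agent_id=9: 7 matching b row(s), so 7 row(s) emitted.
- agent_id=1: 7 matching b row(s), so 7 row(s) emitted.
- agent_id=3: 4 matching b row(s), so 4 row(s) emitted.
- agent_id=3: 4 matching b row(s), so 4 row(s) emitted.
Total: 44 rows.

44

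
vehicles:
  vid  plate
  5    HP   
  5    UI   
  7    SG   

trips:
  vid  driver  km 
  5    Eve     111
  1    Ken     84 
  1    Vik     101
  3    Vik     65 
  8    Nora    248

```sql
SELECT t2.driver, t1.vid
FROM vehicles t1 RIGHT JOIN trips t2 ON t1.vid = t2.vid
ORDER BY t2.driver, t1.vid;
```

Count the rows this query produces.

RIGHT JOIN keeps every row from `trips`; unmatched rows get NULL for `vehicles`'s columns.
Matching on t1.vid = t2.vid.
Matched pairs: 2; unmatched t2 rows kept: 4.
Total: 2 matched + 4 padded = 6 rows.

6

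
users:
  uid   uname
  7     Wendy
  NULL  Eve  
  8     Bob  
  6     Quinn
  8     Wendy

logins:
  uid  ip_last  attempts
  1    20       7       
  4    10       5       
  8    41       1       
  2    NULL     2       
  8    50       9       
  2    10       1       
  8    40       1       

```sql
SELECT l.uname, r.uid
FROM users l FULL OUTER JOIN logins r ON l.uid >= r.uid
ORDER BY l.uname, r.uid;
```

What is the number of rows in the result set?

23

FULL OUTER JOIN keeps every row from both sides; unmatched rows get NULL for the other side's columns.
Matching on l.uid >= r.uid. A NULL in a compared column never satisfies the condition.
Matched pairs: 22; unmatched l rows kept: 1; unmatched r rows kept: 0.
Total: 22 matched + 1 padded = 23 rows.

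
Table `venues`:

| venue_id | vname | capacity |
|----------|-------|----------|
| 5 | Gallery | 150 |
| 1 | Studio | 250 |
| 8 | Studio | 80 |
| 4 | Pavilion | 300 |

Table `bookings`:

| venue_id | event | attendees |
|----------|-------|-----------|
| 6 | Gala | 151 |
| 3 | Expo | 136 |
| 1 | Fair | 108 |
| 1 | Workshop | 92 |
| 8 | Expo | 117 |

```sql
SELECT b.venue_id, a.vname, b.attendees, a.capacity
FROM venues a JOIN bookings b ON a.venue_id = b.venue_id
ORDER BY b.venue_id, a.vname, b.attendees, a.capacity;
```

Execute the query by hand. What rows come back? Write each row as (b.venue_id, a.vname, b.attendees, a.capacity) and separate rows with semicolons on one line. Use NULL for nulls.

INNER JOIN keeps only pairs where the ON condition holds.
Matching on a.venue_id = b.venue_id.
Matched pairs: 3.

(1, Studio, 92, 250); (1, Studio, 108, 250); (8, Studio, 117, 80)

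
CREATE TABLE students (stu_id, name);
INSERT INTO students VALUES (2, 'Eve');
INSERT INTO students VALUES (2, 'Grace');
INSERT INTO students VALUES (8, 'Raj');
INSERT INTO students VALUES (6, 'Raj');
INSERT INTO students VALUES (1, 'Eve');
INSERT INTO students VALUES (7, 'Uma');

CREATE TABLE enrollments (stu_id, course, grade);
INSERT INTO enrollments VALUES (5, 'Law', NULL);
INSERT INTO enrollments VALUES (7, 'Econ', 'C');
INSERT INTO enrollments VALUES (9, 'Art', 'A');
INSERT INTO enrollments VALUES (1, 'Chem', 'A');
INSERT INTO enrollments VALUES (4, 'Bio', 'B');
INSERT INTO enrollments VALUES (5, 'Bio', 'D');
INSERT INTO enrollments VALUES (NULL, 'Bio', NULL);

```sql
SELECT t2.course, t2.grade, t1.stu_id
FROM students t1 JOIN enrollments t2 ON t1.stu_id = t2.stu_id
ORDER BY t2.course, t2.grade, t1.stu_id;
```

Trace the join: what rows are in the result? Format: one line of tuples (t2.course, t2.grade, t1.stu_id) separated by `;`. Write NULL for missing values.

(Chem, A, 1); (Econ, C, 7)

INNER JOIN keeps only pairs where the ON condition holds.
Matching on t1.stu_id = t2.stu_id. A NULL in a compared column never satisfies the condition.
- stu_id=2: no matching t2 row, dropped.
- stu_id=2: no matching t2 row, dropped.
- stu_id=8: no matching t2 row, dropped.
- stu_id=6: no matching t2 row, dropped.
- stu_id=1: 1 matching t2 row(s), so 1 row(s) emitted.
- stu_id=7: 1 matching t2 row(s), so 1 row(s) emitted.
After projecting and ordering:
t2.course | t2.grade | t1.stu_id
Chem | A | 1
Econ | C | 7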